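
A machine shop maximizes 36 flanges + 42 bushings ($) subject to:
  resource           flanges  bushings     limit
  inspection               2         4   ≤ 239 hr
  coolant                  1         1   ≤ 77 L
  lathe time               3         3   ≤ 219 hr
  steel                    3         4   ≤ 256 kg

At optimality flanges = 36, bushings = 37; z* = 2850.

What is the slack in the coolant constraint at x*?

coolant used = 1·36 + 1·37 = 73; slack = 77 − 73 = 4.

4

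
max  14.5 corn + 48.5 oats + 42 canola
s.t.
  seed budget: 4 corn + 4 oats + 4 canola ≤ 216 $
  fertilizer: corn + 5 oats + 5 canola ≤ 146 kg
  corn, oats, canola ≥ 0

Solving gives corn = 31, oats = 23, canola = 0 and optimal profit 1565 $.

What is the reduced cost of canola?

-6.5

Check each constraint at x*: seed budget 216/216 (tight); fertilizer 146/146 (tight).
Dual feasibility on the basic columns requires 4·y_seed budget + 1·y_fertilizer = 14.5, 4·y_seed budget + 5·y_fertilizer = 48.5.
Solving: y_seed budget = 1.5, y_fertilizer = 8.5.
Reduced cost of canola: c₃ − yᵀa₃ = 42 − (1.5·4 + 8.5·5) = 42 − 48.5 = -6.5.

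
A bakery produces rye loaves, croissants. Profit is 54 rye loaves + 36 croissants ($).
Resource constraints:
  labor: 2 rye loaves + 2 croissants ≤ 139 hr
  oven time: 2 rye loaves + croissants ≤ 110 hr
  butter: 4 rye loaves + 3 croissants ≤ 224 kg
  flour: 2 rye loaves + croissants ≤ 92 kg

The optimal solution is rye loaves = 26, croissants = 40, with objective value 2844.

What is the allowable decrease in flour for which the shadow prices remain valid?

7

Binding constraints: butter, flour. The basis is B = [[4,3],[2,1]] with det -2.
Per unit decrease in flour, x* moves by d = (-1.5, 2).
The basis stays optimal until labor becomes binding; allowable decrease = 7 kg.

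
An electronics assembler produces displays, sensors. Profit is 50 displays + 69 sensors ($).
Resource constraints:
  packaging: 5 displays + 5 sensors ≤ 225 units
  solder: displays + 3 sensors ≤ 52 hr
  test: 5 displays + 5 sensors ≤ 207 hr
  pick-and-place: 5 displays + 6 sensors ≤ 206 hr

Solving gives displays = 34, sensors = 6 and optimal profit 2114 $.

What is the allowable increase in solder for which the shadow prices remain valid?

Binding constraints: solder, pick-and-place. The basis is B = [[1,3],[5,6]] with det -9.
Per unit increase in solder, x* moves by d = (-0.6667, 0.5556).
The basis stays optimal until displays reaches 0; allowable increase = 51 hr.

51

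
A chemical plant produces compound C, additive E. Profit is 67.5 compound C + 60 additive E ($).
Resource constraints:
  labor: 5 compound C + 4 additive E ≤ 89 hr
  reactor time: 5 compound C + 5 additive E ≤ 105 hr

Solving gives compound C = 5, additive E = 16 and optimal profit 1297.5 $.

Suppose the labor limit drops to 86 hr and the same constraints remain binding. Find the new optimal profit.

1275

Both labor and reactor time are binding at x*.
Dual feasibility on the basic columns requires 5·y_labor + 5·y_reactor time = 67.5, 4·y_labor + 5·y_reactor time = 60.
→ y_labor = 7.5 and y_reactor time = 6.
Δz = y_labor·Δb = 7.5 × (-3) = -22.5, so new z* = 1297.5 − 22.5 = 1275.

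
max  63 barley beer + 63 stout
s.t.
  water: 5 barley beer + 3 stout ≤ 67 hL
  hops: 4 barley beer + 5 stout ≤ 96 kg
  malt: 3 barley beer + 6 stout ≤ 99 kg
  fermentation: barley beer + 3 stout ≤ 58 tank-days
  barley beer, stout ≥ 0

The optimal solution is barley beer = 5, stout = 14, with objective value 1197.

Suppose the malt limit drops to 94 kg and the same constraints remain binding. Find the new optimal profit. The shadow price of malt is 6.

1167

Δb = -5, so new z* = 1197 + (6)·(-5) = 1197 − 30 = 1167.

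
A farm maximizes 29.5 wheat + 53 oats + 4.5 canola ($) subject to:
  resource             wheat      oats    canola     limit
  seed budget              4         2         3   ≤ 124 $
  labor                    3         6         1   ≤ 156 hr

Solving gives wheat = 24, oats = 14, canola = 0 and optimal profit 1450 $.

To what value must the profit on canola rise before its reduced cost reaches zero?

11.5

Both seed budget and labor are binding at x*.
The binding rows give the dual system: 4·y_seed budget + 3·y_labor = 29.5 and 2·y_seed budget + 6·y_labor = 53.
Solving: y_seed budget = 1, y_labor = 8.5.
canola enters the basis when its profit ≥ yᵀa₃ = 1·3 + 8.5·1 = 11.5.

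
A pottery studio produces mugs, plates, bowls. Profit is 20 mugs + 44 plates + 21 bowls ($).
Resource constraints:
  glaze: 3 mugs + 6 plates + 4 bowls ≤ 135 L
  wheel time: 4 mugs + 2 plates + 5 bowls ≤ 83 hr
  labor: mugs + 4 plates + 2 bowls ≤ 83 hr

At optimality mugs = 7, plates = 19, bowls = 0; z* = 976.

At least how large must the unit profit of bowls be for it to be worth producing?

Binding: glaze and labor. Non-binding: wheel time (17 unused).
Slack constraints have shadow price 0 (complementary slackness).
The binding rows give the dual system: 3·y_glaze + 1·y_labor = 20 and 6·y_glaze + 4·y_labor = 44.
Solving: y_glaze = 6, y_labor = 2.
bowls enters the basis when its profit ≥ yᵀa₃ = 6·4 + 2·2 = 28.

28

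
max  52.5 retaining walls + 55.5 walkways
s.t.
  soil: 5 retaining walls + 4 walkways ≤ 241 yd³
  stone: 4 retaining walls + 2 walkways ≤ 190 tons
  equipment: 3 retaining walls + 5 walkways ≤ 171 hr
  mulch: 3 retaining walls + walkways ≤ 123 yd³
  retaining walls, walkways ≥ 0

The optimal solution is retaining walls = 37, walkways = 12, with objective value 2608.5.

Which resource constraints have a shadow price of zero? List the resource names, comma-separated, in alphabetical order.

soil, stone

soil: 233/241 (slack 8)
stone: 172/190 (slack 18)
equipment: 171/171 (binding)
mulch: 123/123 (binding)
By complementary slackness, a constraint with positive slack has shadow price 0 → soil, stone.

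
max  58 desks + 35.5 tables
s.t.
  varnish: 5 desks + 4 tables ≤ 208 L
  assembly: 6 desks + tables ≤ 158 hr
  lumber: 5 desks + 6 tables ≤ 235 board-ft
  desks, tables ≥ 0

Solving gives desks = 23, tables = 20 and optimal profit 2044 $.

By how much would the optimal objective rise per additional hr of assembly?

5.5

Binding: assembly and lumber. Non-binding: varnish (13 unused).
Slack constraints have shadow price 0 (complementary slackness).
Dual feasibility on the basic columns requires 6·y_assembly + 5·y_lumber = 58, 1·y_assembly + 6·y_lumber = 35.5.
Solving: y_assembly = 5.5, y_lumber = 5.
Shadow price of assembly = 5.5.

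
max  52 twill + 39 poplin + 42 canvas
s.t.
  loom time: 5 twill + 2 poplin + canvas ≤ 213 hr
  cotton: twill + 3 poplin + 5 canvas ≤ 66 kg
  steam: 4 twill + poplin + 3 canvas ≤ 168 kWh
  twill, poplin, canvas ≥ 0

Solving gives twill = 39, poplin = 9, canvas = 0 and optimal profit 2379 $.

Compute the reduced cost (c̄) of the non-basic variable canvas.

At the optimum: loom time uses 213 of 213 (binding); cotton uses 66 of 66 (binding); steam uses 165 of 168 (slack = 3).
Since steam is not tight, its dual is 0.
The binding rows give the dual system: 5·y_loom time + 1·y_cotton = 52 and 2·y_loom time + 3·y_cotton = 39.
Solving: y_loom time = 9, y_cotton = 7.
Reduced cost of canvas: c₃ − yᵀa₃ = 42 − (9·1 + 7·5) = 42 − 44 = -2.

-2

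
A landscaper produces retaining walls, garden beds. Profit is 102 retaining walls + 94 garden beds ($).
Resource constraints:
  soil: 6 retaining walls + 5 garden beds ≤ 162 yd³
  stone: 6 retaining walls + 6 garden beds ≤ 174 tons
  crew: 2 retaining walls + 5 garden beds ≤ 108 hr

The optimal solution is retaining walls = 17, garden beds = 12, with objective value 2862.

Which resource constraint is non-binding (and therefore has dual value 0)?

soil: 162/162 (binding)
stone: 174/174 (binding)
crew: 94/108 (slack 14)
By complementary slackness, a constraint with positive slack has shadow price 0 → crew.

crew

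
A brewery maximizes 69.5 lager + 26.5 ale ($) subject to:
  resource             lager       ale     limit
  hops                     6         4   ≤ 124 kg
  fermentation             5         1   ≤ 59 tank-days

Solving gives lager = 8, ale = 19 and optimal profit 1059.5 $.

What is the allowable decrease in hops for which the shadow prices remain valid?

Binding constraints: hops, fermentation. The basis is B = [[6,4],[5,1]] with det -14.
Per unit decrease in hops, x* moves by d = (0.0714, -0.3571).
The basis stays optimal until ale reaches 0; allowable decrease = 53.2 kg.

53.2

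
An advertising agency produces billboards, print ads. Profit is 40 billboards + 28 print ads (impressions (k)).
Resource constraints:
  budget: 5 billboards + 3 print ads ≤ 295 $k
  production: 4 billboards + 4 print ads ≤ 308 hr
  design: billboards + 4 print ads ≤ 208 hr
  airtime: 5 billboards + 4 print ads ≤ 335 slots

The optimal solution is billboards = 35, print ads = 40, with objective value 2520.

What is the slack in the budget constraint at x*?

budget used = 5·35 + 3·40 = 295; slack = 295 − 295 = 0.

0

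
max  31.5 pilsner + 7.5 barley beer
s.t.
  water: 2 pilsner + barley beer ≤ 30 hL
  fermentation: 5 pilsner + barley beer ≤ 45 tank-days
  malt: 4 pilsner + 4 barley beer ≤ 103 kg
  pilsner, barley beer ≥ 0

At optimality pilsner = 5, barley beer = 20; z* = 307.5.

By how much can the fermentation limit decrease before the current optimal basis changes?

2.25

Binding constraints: water, fermentation. The basis is B = [[2,1],[5,1]] with det -3.
Per unit decrease in fermentation, x* moves by d = (-0.3333, 0.6667).
The basis stays optimal until malt becomes binding; allowable decrease = 2.25 tank-days.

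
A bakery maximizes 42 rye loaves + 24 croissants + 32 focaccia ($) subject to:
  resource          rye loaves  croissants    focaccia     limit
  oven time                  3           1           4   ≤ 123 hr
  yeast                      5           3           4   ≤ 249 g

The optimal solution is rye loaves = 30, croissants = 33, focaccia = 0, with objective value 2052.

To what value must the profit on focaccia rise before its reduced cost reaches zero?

Check each constraint at x*: oven time 123/123 (tight); yeast 249/249 (tight).
Dual feasibility on the basic columns requires 3·y_oven time + 5·y_yeast = 42, 1·y_oven time + 3·y_yeast = 24.
Solving: y_oven time = 1.5, y_yeast = 7.5.
focaccia enters the basis when its profit ≥ yᵀa₃ = 1.5·4 + 7.5·4 = 36.

36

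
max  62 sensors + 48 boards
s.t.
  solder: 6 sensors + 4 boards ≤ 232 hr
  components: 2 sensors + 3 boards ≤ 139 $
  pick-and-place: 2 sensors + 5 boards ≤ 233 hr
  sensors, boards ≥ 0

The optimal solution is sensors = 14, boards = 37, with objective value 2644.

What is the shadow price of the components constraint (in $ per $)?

At the optimum: solder uses 232 of 232 (binding); components uses 139 of 139 (binding); pick-and-place uses 213 of 233 (slack = 20).
By complementary slackness, y = 0 for the non-binding constraint.
The binding rows give the dual system: 6·y_solder + 2·y_components = 62 and 4·y_solder + 3·y_components = 48.
Solving: y_solder = 9, y_components = 4.
Shadow price of components = 4.

4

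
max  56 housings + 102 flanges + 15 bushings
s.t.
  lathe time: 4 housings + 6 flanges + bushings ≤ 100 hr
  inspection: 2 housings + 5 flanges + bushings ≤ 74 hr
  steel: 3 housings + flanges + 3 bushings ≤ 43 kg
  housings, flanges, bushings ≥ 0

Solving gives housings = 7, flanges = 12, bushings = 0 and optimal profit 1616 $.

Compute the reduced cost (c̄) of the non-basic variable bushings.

-3.5

Binding: lathe time and inspection. Non-binding: steel (10 unused).
By complementary slackness, y = 0 for the non-binding constraint.
The binding rows give the dual system: 4·y_lathe time + 2·y_inspection = 56 and 6·y_lathe time + 5·y_inspection = 102.
This yields shadow prices y_lathe time = 9.5, y_inspection = 9.
Reduced cost of bushings: c₃ − yᵀa₃ = 15 − (9.5·1 + 9·1) = 15 − 18.5 = -3.5.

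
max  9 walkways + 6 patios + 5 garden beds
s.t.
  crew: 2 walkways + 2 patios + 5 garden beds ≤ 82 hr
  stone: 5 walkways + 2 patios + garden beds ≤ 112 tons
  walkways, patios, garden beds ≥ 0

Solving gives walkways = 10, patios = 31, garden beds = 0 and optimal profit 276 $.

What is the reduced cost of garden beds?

-6

Both crew and stone are binding at x*.
From A_Bᵀ y = c: 2·y_crew + 5·y_stone = 9; 2·y_crew + 2·y_stone = 6.
Solving: y_crew = 2, y_stone = 1.
Reduced cost of garden beds: c₃ − yᵀa₃ = 5 − (2·5 + 1·1) = 5 − 11 = -6.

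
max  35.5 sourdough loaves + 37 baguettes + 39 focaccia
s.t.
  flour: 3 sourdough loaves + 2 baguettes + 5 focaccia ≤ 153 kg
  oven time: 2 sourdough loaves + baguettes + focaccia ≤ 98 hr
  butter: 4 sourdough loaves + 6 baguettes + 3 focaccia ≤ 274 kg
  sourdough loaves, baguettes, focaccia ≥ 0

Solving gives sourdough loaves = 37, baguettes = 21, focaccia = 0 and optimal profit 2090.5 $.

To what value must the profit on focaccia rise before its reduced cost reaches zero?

Check each constraint at x*: flour 153/153 (tight); oven time 95/98 (slack 3); butter 274/274 (tight).
Slack constraints have shadow price 0 (complementary slackness).
Dual feasibility on the basic columns requires 3·y_flour + 4·y_butter = 35.5, 2·y_flour + 6·y_butter = 37.
→ y_flour = 6.5 and y_butter = 4.
focaccia enters the basis when its profit ≥ yᵀa₃ = 6.5·5 + 4·3 = 44.5.

44.5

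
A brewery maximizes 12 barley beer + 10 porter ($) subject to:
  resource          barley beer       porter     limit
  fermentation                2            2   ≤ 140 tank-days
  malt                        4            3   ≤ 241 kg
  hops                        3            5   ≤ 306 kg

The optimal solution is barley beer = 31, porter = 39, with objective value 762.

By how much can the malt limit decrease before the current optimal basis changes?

Binding constraints: fermentation, malt. The basis is B = [[2,2],[4,3]] with det -2.
Per unit decrease in malt, x* moves by d = (-1, 1).
The basis stays optimal until hops becomes binding; allowable decrease = 9 kg.

9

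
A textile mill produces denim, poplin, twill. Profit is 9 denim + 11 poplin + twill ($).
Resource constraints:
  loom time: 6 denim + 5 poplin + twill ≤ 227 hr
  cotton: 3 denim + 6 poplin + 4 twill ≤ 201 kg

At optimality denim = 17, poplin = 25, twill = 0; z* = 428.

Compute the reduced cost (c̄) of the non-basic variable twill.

At the optimum: loom time uses 227 of 227 (binding); cotton uses 201 of 201 (binding).
The binding rows give the dual system: 6·y_loom time + 3·y_cotton = 9 and 5·y_loom time + 6·y_cotton = 11.
Solving: y_loom time = 1, y_cotton = 1.
Reduced cost of twill: c₃ − yᵀa₃ = 1 − (1·1 + 1·4) = 1 − 5 = -4.

-4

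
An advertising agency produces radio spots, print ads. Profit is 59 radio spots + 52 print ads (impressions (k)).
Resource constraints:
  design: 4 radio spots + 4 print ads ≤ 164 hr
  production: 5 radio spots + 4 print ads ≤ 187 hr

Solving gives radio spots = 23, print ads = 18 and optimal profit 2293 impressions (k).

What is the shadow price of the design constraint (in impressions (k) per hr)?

6

At the optimum: design uses 164 of 164 (binding); production uses 187 of 187 (binding).
Dual feasibility on the basic columns requires 4·y_design + 5·y_production = 59, 4·y_design + 4·y_production = 52.
Solving: y_design = 6, y_production = 7.
Shadow price of design = 6.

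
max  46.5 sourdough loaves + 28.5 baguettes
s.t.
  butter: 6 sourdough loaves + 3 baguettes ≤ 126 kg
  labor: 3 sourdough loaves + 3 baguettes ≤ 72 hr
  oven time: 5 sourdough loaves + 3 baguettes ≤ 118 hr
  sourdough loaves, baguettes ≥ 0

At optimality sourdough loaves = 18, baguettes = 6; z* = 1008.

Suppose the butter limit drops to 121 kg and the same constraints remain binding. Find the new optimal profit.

978

Check each constraint at x*: butter 126/126 (tight); labor 72/72 (tight); oven time 108/118 (slack 10).
By complementary slackness, y = 0 for the non-binding constraint.
From A_Bᵀ y = c: 6·y_butter + 3·y_labor = 46.5; 3·y_butter + 3·y_labor = 28.5.
Solving: y_butter = 6, y_labor = 3.5.
Δz = y_butter·Δb = 6 × (-5) = -30, so new z* = 1008 − 30 = 978.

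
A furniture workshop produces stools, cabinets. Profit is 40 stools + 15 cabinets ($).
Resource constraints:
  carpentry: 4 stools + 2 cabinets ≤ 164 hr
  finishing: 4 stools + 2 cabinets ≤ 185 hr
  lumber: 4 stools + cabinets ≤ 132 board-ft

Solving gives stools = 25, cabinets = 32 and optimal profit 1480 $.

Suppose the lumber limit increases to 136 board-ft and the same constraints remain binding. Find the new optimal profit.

Check each constraint at x*: carpentry 164/164 (tight); finishing 164/185 (slack 21); lumber 132/132 (tight).
Slack constraints have shadow price 0 (complementary slackness).
From A_Bᵀ y = c: 4·y_carpentry + 4·y_lumber = 40; 2·y_carpentry + 1·y_lumber = 15.
Solving: y_carpentry = 5, y_lumber = 5.
Δz = y_lumber·Δb = 5 × (4) = 20, so new z* = 1480 + 20 = 1500.

1500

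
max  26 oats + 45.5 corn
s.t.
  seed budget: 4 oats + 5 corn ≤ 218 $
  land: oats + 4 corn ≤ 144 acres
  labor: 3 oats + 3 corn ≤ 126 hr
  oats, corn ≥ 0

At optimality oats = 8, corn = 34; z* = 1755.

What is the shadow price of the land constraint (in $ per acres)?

6.5

Check each constraint at x*: seed budget 202/218 (slack 16); land 144/144 (tight); labor 126/126 (tight).
By complementary slackness, y = 0 for the non-binding constraint.
The binding rows give the dual system: 1·y_land + 3·y_labor = 26 and 4·y_land + 3·y_labor = 45.5.
Solving: y_land = 6.5, y_labor = 6.5.
Shadow price of land = 6.5.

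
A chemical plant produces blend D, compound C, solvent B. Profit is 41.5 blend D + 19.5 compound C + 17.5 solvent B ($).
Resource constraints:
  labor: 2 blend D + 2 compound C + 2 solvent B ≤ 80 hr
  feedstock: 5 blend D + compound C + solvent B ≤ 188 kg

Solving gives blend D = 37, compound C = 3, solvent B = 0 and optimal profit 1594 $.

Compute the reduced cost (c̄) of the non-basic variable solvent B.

-2

Both labor and feedstock are binding at x*.
Dual feasibility on the basic columns requires 2·y_labor + 5·y_feedstock = 41.5, 2·y_labor + 1·y_feedstock = 19.5.
Solving: y_labor = 7, y_feedstock = 5.5.
Reduced cost of solvent B: c₃ − yᵀa₃ = 17.5 − (7·2 + 5.5·1) = 17.5 − 19.5 = -2.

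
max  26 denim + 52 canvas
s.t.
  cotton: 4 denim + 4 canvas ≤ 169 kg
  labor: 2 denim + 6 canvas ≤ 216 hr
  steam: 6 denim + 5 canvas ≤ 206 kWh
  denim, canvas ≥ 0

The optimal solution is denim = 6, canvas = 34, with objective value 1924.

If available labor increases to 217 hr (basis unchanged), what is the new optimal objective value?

1931

At the optimum: cotton uses 160 of 169 (slack = 9); labor uses 216 of 216 (binding); steam uses 206 of 206 (binding).
Since cotton is not tight, its dual is 0.
From A_Bᵀ y = c: 2·y_labor + 6·y_steam = 26; 6·y_labor + 5·y_steam = 52.
This yields shadow prices y_labor = 7, y_steam = 2.
Δz = y_labor·Δb = 7 × (1) = 7, so new z* = 1924 + 7 = 1931.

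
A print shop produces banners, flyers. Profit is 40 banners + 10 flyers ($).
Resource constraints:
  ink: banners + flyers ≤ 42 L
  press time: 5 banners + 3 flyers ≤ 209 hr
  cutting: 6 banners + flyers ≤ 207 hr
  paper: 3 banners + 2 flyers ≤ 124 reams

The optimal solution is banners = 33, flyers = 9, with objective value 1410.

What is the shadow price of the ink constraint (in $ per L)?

Check each constraint at x*: ink 42/42 (tight); press time 192/209 (slack 17); cutting 207/207 (tight); paper 117/124 (slack 7).
Since press time, paper are not tight, their duals are 0.
The binding rows give the dual system: 1·y_ink + 6·y_cutting = 40 and 1·y_ink + 1·y_cutting = 10.
This yields shadow prices y_ink = 4, y_cutting = 6.
Shadow price of ink = 4.

4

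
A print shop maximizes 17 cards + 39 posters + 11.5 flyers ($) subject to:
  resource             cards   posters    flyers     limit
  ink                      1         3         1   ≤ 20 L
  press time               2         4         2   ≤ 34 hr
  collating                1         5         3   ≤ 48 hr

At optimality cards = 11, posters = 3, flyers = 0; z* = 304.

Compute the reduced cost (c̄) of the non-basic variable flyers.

Binding: ink and press time. Non-binding: collating (22 unused).
By complementary slackness, y = 0 for the non-binding constraint.
The binding rows give the dual system: 1·y_ink + 2·y_press time = 17 and 3·y_ink + 4·y_press time = 39.
This yields shadow prices y_ink = 5, y_press time = 6.
Reduced cost of flyers: c₃ − yᵀa₃ = 11.5 − (5·1 + 6·2) = 11.5 − 17 = -5.5.

-5.5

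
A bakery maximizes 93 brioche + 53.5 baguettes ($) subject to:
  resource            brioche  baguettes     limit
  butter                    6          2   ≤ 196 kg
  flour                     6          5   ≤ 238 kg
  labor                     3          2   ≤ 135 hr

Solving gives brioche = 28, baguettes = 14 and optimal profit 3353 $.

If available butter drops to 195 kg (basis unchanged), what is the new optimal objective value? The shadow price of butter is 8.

3345

Δb = -1, so new z* = 3353 + (8)·(-1) = 3353 − 8 = 3345.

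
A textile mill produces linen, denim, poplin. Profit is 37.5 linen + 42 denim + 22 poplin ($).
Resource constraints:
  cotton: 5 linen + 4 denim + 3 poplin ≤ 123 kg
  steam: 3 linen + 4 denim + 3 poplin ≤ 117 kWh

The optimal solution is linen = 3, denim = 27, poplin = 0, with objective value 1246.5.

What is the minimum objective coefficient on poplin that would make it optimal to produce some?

Both cotton and steam are binding at x*.
Dual feasibility on the basic columns requires 5·y_cotton + 3·y_steam = 37.5, 4·y_cotton + 4·y_steam = 42.
This yields shadow prices y_cotton = 3, y_steam = 7.5.
poplin enters the basis when its profit ≥ yᵀa₃ = 3·3 + 7.5·3 = 31.5.

31.5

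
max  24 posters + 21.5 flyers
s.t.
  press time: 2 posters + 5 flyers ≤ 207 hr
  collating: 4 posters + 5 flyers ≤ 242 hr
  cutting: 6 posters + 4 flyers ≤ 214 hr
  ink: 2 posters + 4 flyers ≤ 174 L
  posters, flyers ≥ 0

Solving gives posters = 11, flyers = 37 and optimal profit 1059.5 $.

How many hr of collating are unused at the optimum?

collating used = 4·11 + 5·37 = 229; slack = 242 − 229 = 13.

13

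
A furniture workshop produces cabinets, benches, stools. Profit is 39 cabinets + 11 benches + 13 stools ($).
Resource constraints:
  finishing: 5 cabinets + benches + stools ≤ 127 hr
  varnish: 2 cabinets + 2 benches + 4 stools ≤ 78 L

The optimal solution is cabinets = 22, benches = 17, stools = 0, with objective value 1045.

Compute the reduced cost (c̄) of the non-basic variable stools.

-2

Both finishing and varnish are binding at x*.
Dual feasibility on the basic columns requires 5·y_finishing + 2·y_varnish = 39, 1·y_finishing + 2·y_varnish = 11.
→ y_finishing = 7 and y_varnish = 2.
Reduced cost of stools: c₃ − yᵀa₃ = 13 − (7·1 + 2·4) = 13 − 15 = -2.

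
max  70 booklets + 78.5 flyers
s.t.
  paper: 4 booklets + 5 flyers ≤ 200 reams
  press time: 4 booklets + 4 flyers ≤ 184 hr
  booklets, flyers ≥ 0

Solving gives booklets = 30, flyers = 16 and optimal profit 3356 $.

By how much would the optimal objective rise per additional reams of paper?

Check each constraint at x*: paper 200/200 (tight); press time 184/184 (tight).
From A_Bᵀ y = c: 4·y_paper + 4·y_press time = 70; 5·y_paper + 4·y_press time = 78.5.
→ y_paper = 8.5 and y_press time = 9.
Shadow price of paper = 8.5.

8.5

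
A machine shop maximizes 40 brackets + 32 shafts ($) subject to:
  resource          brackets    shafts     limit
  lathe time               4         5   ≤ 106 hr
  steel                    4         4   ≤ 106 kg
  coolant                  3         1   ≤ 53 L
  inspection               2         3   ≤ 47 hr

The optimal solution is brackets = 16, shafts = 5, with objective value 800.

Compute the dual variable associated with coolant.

Check each constraint at x*: lathe time 89/106 (slack 17); steel 84/106 (slack 22); coolant 53/53 (tight); inspection 47/47 (tight).
Since lathe time, steel are not tight, their duals are 0.
Dual feasibility on the basic columns requires 3·y_coolant + 2·y_inspection = 40, 1·y_coolant + 3·y_inspection = 32.
Solving: y_coolant = 8, y_inspection = 8.
Shadow price of coolant = 8.

8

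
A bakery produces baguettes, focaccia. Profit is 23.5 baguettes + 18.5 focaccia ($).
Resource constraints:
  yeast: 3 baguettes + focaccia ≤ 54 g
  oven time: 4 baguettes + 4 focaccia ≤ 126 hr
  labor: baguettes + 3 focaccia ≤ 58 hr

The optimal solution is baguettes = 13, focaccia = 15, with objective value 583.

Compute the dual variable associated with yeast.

At the optimum: yeast uses 54 of 54 (binding); oven time uses 112 of 126 (slack = 14); labor uses 58 of 58 (binding).
Slack constraints have shadow price 0 (complementary slackness).
The binding rows give the dual system: 3·y_yeast + 1·y_labor = 23.5 and 1·y_yeast + 3·y_labor = 18.5.
→ y_yeast = 6.5 and y_labor = 4.
Shadow price of yeast = 6.5.

6.5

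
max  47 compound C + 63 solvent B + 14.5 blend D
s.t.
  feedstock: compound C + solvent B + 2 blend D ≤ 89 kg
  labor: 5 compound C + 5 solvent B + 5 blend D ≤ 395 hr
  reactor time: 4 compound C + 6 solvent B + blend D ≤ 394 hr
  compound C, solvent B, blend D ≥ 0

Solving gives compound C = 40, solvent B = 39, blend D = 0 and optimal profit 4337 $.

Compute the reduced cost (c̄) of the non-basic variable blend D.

At the optimum: feedstock uses 79 of 89 (slack = 10); labor uses 395 of 395 (binding); reactor time uses 394 of 394 (binding).
By complementary slackness, y = 0 for the non-binding constraint.
From A_Bᵀ y = c: 5·y_labor + 4·y_reactor time = 47; 5·y_labor + 6·y_reactor time = 63.
Solving: y_labor = 3, y_reactor time = 8.
Reduced cost of blend D: c₃ − yᵀa₃ = 14.5 − (3·5 + 8·1) = 14.5 − 23 = -8.5.

-8.5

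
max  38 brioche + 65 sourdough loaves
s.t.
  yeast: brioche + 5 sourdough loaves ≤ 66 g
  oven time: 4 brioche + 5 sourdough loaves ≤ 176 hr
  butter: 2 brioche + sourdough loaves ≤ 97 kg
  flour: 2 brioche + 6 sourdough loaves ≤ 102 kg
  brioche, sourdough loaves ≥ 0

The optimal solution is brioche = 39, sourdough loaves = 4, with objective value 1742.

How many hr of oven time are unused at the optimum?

oven time used = 4·39 + 5·4 = 176; slack = 176 − 176 = 0.

0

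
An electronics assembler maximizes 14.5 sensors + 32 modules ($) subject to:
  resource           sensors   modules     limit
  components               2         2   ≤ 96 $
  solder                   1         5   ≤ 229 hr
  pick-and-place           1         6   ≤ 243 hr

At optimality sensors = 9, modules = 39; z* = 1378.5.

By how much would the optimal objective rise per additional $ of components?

Binding: components and pick-and-place. Non-binding: solder (25 unused).
Slack constraints have shadow price 0 (complementary slackness).
Dual feasibility on the basic columns requires 2·y_components + 1·y_pick-and-place = 14.5, 2·y_components + 6·y_pick-and-place = 32.
Solving: y_components = 5.5, y_pick-and-place = 3.5.
Shadow price of components = 5.5.

5.5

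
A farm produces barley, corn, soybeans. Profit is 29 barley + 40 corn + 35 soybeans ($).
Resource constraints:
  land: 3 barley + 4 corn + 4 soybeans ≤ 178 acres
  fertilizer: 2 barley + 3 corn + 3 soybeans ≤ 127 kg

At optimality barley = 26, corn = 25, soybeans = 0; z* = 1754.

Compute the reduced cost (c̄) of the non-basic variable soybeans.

At the optimum: land uses 178 of 178 (binding); fertilizer uses 127 of 127 (binding).
From A_Bᵀ y = c: 3·y_land + 2·y_fertilizer = 29; 4·y_land + 3·y_fertilizer = 40.
Solving: y_land = 7, y_fertilizer = 4.
Reduced cost of soybeans: c₃ − yᵀa₃ = 35 − (7·4 + 4·3) = 35 − 40 = -5.

-5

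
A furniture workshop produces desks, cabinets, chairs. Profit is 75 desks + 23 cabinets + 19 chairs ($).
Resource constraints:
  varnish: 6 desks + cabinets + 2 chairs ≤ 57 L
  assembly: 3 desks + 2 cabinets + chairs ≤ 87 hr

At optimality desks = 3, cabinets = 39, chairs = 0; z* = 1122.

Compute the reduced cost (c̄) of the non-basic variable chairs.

Both varnish and assembly are binding at x*.
From A_Bᵀ y = c: 6·y_varnish + 3·y_assembly = 75; 1·y_varnish + 2·y_assembly = 23.
→ y_varnish = 9 and y_assembly = 7.
Reduced cost of chairs: c₃ − yᵀa₃ = 19 − (9·2 + 7·1) = 19 − 25 = -6.

-6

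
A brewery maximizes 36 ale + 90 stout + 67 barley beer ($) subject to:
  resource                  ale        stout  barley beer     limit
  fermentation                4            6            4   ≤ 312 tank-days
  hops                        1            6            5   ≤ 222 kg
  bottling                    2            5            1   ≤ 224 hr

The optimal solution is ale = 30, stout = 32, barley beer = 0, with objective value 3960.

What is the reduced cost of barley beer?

Check each constraint at x*: fermentation 312/312 (tight); hops 222/222 (tight); bottling 220/224 (slack 4).
Since bottling is not tight, its dual is 0.
The binding rows give the dual system: 4·y_fermentation + 1·y_hops = 36 and 6·y_fermentation + 6·y_hops = 90.
This yields shadow prices y_fermentation = 7, y_hops = 8.
Reduced cost of barley beer: c₃ − yᵀa₃ = 67 − (7·4 + 8·5) = 67 − 68 = -1.

-1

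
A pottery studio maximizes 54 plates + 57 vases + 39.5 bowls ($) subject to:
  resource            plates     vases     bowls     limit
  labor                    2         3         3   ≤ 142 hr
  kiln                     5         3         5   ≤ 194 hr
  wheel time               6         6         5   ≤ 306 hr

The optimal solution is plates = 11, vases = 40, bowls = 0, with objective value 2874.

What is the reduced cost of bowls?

Check each constraint at x*: labor 142/142 (tight); kiln 175/194 (slack 19); wheel time 306/306 (tight).
Since kiln is not tight, its dual is 0.
The binding rows give the dual system: 2·y_labor + 6·y_wheel time = 54 and 3·y_labor + 6·y_wheel time = 57.
Solving: y_labor = 3, y_wheel time = 8.
Reduced cost of bowls: c₃ − yᵀa₃ = 39.5 − (3·3 + 8·5) = 39.5 − 49 = -9.5.

-9.5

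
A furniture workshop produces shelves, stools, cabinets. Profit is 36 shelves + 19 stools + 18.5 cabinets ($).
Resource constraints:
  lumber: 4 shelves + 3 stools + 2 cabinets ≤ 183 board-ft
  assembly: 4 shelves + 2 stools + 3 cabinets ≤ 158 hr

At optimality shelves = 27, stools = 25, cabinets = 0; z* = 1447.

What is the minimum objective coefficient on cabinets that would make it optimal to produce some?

Both lumber and assembly are binding at x*.
The binding rows give the dual system: 4·y_lumber + 4·y_assembly = 36 and 3·y_lumber + 2·y_assembly = 19.
Solving: y_lumber = 1, y_assembly = 8.
cabinets enters the basis when its profit ≥ yᵀa₃ = 1·2 + 8·3 = 26.

26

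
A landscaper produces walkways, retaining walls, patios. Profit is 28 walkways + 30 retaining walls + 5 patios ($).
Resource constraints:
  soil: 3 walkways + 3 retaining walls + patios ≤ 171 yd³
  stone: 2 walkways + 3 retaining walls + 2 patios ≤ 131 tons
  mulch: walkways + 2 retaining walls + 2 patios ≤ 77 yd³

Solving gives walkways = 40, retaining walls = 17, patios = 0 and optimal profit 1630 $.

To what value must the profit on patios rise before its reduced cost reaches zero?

12

Check each constraint at x*: soil 171/171 (tight); stone 131/131 (tight); mulch 74/77 (slack 3).
Slack constraints have shadow price 0 (complementary slackness).
Dual feasibility on the basic columns requires 3·y_soil + 2·y_stone = 28, 3·y_soil + 3·y_stone = 30.
This yields shadow prices y_soil = 8, y_stone = 2.
patios enters the basis when its profit ≥ yᵀa₃ = 8·1 + 2·2 = 12.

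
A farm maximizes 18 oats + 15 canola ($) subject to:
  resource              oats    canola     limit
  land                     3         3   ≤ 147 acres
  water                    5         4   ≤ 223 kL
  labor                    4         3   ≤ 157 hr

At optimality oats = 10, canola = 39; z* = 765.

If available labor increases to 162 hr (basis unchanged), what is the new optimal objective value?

780

At the optimum: land uses 147 of 147 (binding); water uses 206 of 223 (slack = 17); labor uses 157 of 157 (binding).
Slack constraints have shadow price 0 (complementary slackness).
The binding rows give the dual system: 3·y_land + 4·y_labor = 18 and 3·y_land + 3·y_labor = 15.
This yields shadow prices y_land = 2, y_labor = 3.
Δz = y_labor·Δb = 3 × (5) = 15, so new z* = 765 + 15 = 780.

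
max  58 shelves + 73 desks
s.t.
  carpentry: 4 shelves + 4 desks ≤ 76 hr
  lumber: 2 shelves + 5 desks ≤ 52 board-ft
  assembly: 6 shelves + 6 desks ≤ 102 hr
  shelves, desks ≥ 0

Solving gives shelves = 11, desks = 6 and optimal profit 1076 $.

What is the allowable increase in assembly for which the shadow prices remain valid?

Binding constraints: lumber, assembly. The basis is B = [[2,5],[6,6]] with det -18.
Per unit increase in assembly, x* moves by d = (0.2778, -0.1111).
The basis stays optimal until carpentry becomes binding; allowable increase = 12 hr.

12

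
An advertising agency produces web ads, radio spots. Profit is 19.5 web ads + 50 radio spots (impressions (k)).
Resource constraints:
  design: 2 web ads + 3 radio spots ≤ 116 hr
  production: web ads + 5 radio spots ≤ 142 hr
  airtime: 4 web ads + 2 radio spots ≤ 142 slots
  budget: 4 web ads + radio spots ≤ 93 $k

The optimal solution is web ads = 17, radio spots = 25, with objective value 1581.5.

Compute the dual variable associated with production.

9.5

Check each constraint at x*: design 109/116 (slack 7); production 142/142 (tight); airtime 118/142 (slack 24); budget 93/93 (tight).
By complementary slackness, y = 0 for the non-binding constraints.
The binding rows give the dual system: 1·y_production + 4·y_budget = 19.5 and 5·y_production + 1·y_budget = 50.
→ y_production = 9.5 and y_budget = 2.5.
Shadow price of production = 9.5.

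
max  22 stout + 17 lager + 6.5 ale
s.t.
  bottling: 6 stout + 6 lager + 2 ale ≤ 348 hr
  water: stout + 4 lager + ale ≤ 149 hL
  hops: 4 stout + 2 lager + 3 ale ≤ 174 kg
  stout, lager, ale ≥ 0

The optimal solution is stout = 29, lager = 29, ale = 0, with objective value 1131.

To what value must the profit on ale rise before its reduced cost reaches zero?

11.5

Binding: bottling and hops. Non-binding: water (4 unused).
By complementary slackness, y = 0 for the non-binding constraint.
From A_Bᵀ y = c: 6·y_bottling + 4·y_hops = 22; 6·y_bottling + 2·y_hops = 17.
Solving: y_bottling = 2, y_hops = 2.5.
ale enters the basis when its profit ≥ yᵀa₃ = 2·2 + 2.5·3 = 11.5.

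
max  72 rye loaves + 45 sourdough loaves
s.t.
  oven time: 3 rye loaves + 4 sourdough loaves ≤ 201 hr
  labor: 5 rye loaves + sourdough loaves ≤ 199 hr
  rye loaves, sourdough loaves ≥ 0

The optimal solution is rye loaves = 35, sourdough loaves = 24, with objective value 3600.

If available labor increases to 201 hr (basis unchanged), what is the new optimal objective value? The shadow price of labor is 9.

Δb = 2, so new z* = 3600 + (9)·(2) = 3600 + 18 = 3618.

3618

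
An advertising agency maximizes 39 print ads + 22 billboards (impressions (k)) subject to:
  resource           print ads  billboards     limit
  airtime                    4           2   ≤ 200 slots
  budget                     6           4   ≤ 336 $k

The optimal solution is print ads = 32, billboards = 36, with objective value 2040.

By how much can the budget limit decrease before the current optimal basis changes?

36

Binding constraints: airtime, budget. The basis is B = [[4,2],[6,4]] with det 4.
Per unit decrease in budget, x* moves by d = (0.5, -1).
The basis stays optimal until billboards reaches 0; allowable decrease = 36 $k.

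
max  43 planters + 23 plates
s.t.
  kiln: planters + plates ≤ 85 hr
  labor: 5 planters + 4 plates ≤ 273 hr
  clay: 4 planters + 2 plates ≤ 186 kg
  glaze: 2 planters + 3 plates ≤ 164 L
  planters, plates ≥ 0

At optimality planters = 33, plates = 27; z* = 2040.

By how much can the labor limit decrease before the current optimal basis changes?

40.5

Binding constraints: labor, clay. The basis is B = [[5,4],[4,2]] with det -6.
Per unit decrease in labor, x* moves by d = (0.3333, -0.6667).
The basis stays optimal until plates reaches 0; allowable decrease = 40.5 hr.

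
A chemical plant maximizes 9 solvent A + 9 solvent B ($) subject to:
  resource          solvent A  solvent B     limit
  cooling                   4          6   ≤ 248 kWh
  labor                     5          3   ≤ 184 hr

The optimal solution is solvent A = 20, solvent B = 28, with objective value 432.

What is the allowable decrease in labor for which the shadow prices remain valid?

Binding constraints: cooling, labor. The basis is B = [[4,6],[5,3]] with det -18.
Per unit decrease in labor, x* moves by d = (-0.3333, 0.2222).
The basis stays optimal until solvent A reaches 0; allowable decrease = 60 hr.

60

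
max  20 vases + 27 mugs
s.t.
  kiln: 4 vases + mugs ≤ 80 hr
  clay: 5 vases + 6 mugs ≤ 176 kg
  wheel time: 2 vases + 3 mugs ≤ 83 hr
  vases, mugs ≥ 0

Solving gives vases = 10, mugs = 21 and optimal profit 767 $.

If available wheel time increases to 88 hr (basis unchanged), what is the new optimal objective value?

Check each constraint at x*: kiln 61/80 (slack 19); clay 176/176 (tight); wheel time 83/83 (tight).
Slack constraints have shadow price 0 (complementary slackness).
The binding rows give the dual system: 5·y_clay + 2·y_wheel time = 20 and 6·y_clay + 3·y_wheel time = 27.
Solving: y_clay = 2, y_wheel time = 5.
Δz = y_wheel time·Δb = 5 × (5) = 25, so new z* = 767 + 25 = 792.

792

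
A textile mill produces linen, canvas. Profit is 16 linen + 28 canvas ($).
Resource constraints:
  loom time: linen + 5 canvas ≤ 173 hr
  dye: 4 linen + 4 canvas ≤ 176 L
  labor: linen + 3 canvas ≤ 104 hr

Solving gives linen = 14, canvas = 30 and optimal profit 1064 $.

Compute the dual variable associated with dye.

2.5

Binding: dye and labor. Non-binding: loom time (9 unused).
By complementary slackness, y = 0 for the non-binding constraint.
The binding rows give the dual system: 4·y_dye + 1·y_labor = 16 and 4·y_dye + 3·y_labor = 28.
Solving: y_dye = 2.5, y_labor = 6.
Shadow price of dye = 2.5.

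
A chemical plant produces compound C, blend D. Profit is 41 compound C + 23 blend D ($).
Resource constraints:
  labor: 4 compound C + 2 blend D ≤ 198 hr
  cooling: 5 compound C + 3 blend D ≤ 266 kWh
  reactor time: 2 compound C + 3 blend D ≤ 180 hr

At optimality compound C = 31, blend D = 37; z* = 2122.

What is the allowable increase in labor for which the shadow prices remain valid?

14.8

Binding constraints: labor, cooling. The basis is B = [[4,2],[5,3]] with det 2.
Per unit increase in labor, x* moves by d = (1.5, -2.5).
The basis stays optimal until blend D reaches 0; allowable increase = 14.8 hr.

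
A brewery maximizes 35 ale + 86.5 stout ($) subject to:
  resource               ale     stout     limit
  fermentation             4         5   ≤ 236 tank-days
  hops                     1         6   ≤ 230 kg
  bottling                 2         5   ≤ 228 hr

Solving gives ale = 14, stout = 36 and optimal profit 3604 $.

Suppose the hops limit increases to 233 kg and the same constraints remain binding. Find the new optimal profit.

3631

Binding: fermentation and hops. Non-binding: bottling (20 unused).
By complementary slackness, y = 0 for the non-binding constraint.
The binding rows give the dual system: 4·y_fermentation + 1·y_hops = 35 and 5·y_fermentation + 6·y_hops = 86.5.
This yields shadow prices y_fermentation = 6.5, y_hops = 9.
Δz = y_hops·Δb = 9 × (3) = 27, so new z* = 3604 + 27 = 3631.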